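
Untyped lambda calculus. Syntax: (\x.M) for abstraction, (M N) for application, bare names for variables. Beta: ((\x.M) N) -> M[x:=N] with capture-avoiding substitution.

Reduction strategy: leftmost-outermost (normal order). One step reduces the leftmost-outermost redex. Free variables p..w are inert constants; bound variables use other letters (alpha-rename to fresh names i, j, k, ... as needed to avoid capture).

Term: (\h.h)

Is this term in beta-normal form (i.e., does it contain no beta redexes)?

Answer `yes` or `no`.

Term: (\h.h)
No beta redexes found.

Answer: yes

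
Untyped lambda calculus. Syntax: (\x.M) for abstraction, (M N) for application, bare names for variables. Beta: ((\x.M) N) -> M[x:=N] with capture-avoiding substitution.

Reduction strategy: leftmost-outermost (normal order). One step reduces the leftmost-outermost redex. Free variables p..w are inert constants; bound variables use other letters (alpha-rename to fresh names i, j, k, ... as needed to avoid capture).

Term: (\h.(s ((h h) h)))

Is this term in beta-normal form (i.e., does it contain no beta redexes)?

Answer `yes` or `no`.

Answer: yes

Derivation:
Term: (\h.(s ((h h) h)))
No beta redexes found.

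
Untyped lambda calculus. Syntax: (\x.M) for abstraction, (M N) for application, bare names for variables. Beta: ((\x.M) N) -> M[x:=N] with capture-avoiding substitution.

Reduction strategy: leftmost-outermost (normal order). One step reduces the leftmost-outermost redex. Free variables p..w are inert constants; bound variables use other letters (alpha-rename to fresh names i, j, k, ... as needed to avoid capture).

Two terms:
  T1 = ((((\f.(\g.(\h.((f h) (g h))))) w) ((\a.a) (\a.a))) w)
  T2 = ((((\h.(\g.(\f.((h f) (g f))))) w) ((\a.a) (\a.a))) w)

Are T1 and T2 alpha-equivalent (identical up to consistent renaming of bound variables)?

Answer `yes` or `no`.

Term 1: ((((\f.(\g.(\h.((f h) (g h))))) w) ((\a.a) (\a.a))) w)
Term 2: ((((\h.(\g.(\f.((h f) (g f))))) w) ((\a.a) (\a.a))) w)
Alpha-equivalence: compare structure up to binder renaming.
Result: True

Answer: yes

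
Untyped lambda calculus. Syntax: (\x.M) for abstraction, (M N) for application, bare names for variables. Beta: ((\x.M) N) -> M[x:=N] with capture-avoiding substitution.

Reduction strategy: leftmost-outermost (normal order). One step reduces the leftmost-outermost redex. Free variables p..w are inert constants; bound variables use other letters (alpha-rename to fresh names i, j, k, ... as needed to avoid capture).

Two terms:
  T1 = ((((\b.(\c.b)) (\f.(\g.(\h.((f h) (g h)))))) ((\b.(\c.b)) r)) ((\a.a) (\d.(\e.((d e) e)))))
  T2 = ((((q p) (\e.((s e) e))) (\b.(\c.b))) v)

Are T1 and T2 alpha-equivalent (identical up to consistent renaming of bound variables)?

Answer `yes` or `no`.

Answer: no

Derivation:
Term 1: ((((\b.(\c.b)) (\f.(\g.(\h.((f h) (g h)))))) ((\b.(\c.b)) r)) ((\a.a) (\d.(\e.((d e) e)))))
Term 2: ((((q p) (\e.((s e) e))) (\b.(\c.b))) v)
Alpha-equivalence: compare structure up to binder renaming.
Result: False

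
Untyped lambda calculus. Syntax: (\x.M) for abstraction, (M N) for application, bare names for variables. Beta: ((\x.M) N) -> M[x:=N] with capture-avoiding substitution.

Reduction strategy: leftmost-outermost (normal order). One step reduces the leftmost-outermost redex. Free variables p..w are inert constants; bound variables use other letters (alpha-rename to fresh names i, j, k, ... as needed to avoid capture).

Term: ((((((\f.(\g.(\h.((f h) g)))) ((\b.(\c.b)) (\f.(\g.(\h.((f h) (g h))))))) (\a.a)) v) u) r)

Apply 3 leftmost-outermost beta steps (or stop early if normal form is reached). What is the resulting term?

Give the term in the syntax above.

Answer: ((((((\b.(\c.b)) (\f.(\g.(\h.((f h) (g h)))))) v) (\a.a)) u) r)

Derivation:
Step 0: ((((((\f.(\g.(\h.((f h) g)))) ((\b.(\c.b)) (\f.(\g.(\h.((f h) (g h))))))) (\a.a)) v) u) r)
Step 1: (((((\g.(\h.((((\b.(\c.b)) (\f.(\g.(\h.((f h) (g h)))))) h) g))) (\a.a)) v) u) r)
Step 2: ((((\h.((((\b.(\c.b)) (\f.(\g.(\h.((f h) (g h)))))) h) (\a.a))) v) u) r)
Step 3: ((((((\b.(\c.b)) (\f.(\g.(\h.((f h) (g h)))))) v) (\a.a)) u) r)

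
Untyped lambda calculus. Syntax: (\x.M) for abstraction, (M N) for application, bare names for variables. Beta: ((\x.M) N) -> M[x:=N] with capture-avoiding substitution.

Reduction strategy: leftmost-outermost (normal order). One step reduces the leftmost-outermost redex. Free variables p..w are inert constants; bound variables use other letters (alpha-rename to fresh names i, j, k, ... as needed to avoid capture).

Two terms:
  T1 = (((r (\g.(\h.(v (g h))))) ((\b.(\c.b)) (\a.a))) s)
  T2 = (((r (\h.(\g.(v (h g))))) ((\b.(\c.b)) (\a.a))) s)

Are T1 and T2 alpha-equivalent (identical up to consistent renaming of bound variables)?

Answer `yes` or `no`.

Term 1: (((r (\g.(\h.(v (g h))))) ((\b.(\c.b)) (\a.a))) s)
Term 2: (((r (\h.(\g.(v (h g))))) ((\b.(\c.b)) (\a.a))) s)
Alpha-equivalence: compare structure up to binder renaming.
Result: True

Answer: yes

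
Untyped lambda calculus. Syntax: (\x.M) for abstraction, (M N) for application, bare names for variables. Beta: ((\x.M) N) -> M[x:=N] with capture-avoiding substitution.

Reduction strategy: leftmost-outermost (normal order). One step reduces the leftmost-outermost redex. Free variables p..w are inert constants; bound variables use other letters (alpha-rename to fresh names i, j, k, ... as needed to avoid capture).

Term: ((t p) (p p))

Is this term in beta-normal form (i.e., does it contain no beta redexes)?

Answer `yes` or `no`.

Term: ((t p) (p p))
No beta redexes found.

Answer: yes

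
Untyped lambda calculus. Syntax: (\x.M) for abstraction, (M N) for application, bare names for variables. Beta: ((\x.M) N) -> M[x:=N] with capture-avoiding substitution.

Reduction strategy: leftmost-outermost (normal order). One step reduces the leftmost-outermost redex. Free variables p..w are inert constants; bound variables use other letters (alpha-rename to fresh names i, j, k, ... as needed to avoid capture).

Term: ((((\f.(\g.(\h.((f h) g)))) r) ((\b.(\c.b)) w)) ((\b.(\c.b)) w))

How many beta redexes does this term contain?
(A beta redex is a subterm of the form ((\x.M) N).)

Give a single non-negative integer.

Term: ((((\f.(\g.(\h.((f h) g)))) r) ((\b.(\c.b)) w)) ((\b.(\c.b)) w))
  Redex: ((\f.(\g.(\h.((f h) g)))) r)
  Redex: ((\b.(\c.b)) w)
  Redex: ((\b.(\c.b)) w)
Total redexes: 3

Answer: 3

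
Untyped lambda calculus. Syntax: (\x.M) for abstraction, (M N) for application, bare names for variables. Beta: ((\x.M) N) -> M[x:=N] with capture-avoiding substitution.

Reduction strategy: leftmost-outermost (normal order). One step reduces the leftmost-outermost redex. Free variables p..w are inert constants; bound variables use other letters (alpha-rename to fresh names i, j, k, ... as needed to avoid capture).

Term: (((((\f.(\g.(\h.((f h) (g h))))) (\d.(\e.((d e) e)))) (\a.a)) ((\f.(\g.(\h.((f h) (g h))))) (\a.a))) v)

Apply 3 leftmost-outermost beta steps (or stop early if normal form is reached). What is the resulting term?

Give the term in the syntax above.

Step 0: (((((\f.(\g.(\h.((f h) (g h))))) (\d.(\e.((d e) e)))) (\a.a)) ((\f.(\g.(\h.((f h) (g h))))) (\a.a))) v)
Step 1: ((((\g.(\h.(((\d.(\e.((d e) e))) h) (g h)))) (\a.a)) ((\f.(\g.(\h.((f h) (g h))))) (\a.a))) v)
Step 2: (((\h.(((\d.(\e.((d e) e))) h) ((\a.a) h))) ((\f.(\g.(\h.((f h) (g h))))) (\a.a))) v)
Step 3: ((((\d.(\e.((d e) e))) ((\f.(\g.(\h.((f h) (g h))))) (\a.a))) ((\a.a) ((\f.(\g.(\h.((f h) (g h))))) (\a.a)))) v)

Answer: ((((\d.(\e.((d e) e))) ((\f.(\g.(\h.((f h) (g h))))) (\a.a))) ((\a.a) ((\f.(\g.(\h.((f h) (g h))))) (\a.a)))) v)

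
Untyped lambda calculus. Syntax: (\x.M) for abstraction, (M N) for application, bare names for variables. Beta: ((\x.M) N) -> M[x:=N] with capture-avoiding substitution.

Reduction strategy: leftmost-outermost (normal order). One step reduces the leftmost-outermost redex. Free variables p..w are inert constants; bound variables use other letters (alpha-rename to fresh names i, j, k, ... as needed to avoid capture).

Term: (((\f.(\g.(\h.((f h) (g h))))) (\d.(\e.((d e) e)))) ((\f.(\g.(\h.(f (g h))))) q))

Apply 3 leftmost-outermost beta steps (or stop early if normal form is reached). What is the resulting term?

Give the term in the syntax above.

Answer: (\h.((\e.((h e) e)) (((\f.(\g.(\h.(f (g h))))) q) h)))

Derivation:
Step 0: (((\f.(\g.(\h.((f h) (g h))))) (\d.(\e.((d e) e)))) ((\f.(\g.(\h.(f (g h))))) q))
Step 1: ((\g.(\h.(((\d.(\e.((d e) e))) h) (g h)))) ((\f.(\g.(\h.(f (g h))))) q))
Step 2: (\h.(((\d.(\e.((d e) e))) h) (((\f.(\g.(\h.(f (g h))))) q) h)))
Step 3: (\h.((\e.((h e) e)) (((\f.(\g.(\h.(f (g h))))) q) h)))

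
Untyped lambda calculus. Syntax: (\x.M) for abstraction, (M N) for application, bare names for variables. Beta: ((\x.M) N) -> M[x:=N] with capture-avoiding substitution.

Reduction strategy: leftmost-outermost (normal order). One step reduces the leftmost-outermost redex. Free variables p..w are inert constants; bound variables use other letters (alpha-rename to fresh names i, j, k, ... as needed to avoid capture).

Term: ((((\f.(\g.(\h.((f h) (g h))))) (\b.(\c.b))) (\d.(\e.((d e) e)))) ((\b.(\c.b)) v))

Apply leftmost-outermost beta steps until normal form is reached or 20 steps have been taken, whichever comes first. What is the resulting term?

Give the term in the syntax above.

Step 0: ((((\f.(\g.(\h.((f h) (g h))))) (\b.(\c.b))) (\d.(\e.((d e) e)))) ((\b.(\c.b)) v))
Step 1: (((\g.(\h.(((\b.(\c.b)) h) (g h)))) (\d.(\e.((d e) e)))) ((\b.(\c.b)) v))
Step 2: ((\h.(((\b.(\c.b)) h) ((\d.(\e.((d e) e))) h))) ((\b.(\c.b)) v))
Step 3: (((\b.(\c.b)) ((\b.(\c.b)) v)) ((\d.(\e.((d e) e))) ((\b.(\c.b)) v)))
Step 4: ((\c.((\b.(\c.b)) v)) ((\d.(\e.((d e) e))) ((\b.(\c.b)) v)))
Step 5: ((\b.(\c.b)) v)
Step 6: (\c.v)

Answer: (\c.v)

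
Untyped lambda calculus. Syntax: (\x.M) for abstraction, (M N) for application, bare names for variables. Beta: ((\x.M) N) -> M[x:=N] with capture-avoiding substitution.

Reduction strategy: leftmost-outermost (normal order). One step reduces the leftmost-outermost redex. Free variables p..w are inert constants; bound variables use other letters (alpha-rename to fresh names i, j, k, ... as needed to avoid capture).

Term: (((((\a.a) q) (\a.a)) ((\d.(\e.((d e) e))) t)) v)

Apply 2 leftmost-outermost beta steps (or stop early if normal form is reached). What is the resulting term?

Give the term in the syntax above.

Answer: (((q (\a.a)) (\e.((t e) e))) v)

Derivation:
Step 0: (((((\a.a) q) (\a.a)) ((\d.(\e.((d e) e))) t)) v)
Step 1: (((q (\a.a)) ((\d.(\e.((d e) e))) t)) v)
Step 2: (((q (\a.a)) (\e.((t e) e))) v)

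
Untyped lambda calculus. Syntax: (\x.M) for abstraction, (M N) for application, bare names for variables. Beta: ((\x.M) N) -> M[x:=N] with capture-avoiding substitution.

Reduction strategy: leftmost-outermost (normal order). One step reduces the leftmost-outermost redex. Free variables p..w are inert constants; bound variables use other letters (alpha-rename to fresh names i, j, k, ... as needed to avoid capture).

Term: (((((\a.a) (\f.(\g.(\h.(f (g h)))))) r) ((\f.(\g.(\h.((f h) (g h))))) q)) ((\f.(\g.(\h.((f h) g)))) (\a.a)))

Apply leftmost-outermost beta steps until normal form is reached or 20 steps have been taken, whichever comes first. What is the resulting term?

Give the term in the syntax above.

Step 0: (((((\a.a) (\f.(\g.(\h.(f (g h)))))) r) ((\f.(\g.(\h.((f h) (g h))))) q)) ((\f.(\g.(\h.((f h) g)))) (\a.a)))
Step 1: ((((\f.(\g.(\h.(f (g h))))) r) ((\f.(\g.(\h.((f h) (g h))))) q)) ((\f.(\g.(\h.((f h) g)))) (\a.a)))
Step 2: (((\g.(\h.(r (g h)))) ((\f.(\g.(\h.((f h) (g h))))) q)) ((\f.(\g.(\h.((f h) g)))) (\a.a)))
Step 3: ((\h.(r (((\f.(\g.(\h.((f h) (g h))))) q) h))) ((\f.(\g.(\h.((f h) g)))) (\a.a)))
Step 4: (r (((\f.(\g.(\h.((f h) (g h))))) q) ((\f.(\g.(\h.((f h) g)))) (\a.a))))
Step 5: (r ((\g.(\h.((q h) (g h)))) ((\f.(\g.(\h.((f h) g)))) (\a.a))))
Step 6: (r (\h.((q h) (((\f.(\g.(\h.((f h) g)))) (\a.a)) h))))
Step 7: (r (\h.((q h) ((\g.(\h.(((\a.a) h) g))) h))))
Step 8: (r (\h.((q h) (\i.(((\a.a) i) h)))))
Step 9: (r (\h.((q h) (\i.(i h)))))

Answer: (r (\h.((q h) (\i.(i h)))))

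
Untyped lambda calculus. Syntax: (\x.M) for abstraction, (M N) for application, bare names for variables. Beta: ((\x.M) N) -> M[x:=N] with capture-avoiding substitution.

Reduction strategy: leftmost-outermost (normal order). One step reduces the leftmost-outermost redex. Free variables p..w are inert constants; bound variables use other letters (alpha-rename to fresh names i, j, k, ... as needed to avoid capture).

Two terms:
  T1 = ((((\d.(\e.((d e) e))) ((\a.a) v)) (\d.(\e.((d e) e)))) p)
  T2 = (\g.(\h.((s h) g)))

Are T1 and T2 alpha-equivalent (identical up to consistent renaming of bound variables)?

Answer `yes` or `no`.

Term 1: ((((\d.(\e.((d e) e))) ((\a.a) v)) (\d.(\e.((d e) e)))) p)
Term 2: (\g.(\h.((s h) g)))
Alpha-equivalence: compare structure up to binder renaming.
Result: False

Answer: no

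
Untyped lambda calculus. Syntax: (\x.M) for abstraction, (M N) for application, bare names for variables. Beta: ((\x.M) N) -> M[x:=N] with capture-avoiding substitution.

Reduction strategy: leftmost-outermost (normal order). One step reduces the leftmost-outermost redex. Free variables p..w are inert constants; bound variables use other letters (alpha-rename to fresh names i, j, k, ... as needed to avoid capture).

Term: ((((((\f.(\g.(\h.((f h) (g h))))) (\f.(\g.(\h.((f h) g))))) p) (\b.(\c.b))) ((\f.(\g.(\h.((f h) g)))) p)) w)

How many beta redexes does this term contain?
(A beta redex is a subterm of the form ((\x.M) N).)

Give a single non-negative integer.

Answer: 2

Derivation:
Term: ((((((\f.(\g.(\h.((f h) (g h))))) (\f.(\g.(\h.((f h) g))))) p) (\b.(\c.b))) ((\f.(\g.(\h.((f h) g)))) p)) w)
  Redex: ((\f.(\g.(\h.((f h) (g h))))) (\f.(\g.(\h.((f h) g)))))
  Redex: ((\f.(\g.(\h.((f h) g)))) p)
Total redexes: 2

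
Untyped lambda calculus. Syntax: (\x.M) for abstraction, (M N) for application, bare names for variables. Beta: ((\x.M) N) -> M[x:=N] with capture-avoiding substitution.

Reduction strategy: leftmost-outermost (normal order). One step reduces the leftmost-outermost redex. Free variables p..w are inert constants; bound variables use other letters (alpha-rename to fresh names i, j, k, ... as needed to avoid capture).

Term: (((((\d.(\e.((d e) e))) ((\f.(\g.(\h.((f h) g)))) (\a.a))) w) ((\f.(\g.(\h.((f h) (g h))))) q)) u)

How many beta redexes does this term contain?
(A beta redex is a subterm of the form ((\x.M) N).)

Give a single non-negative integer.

Answer: 3

Derivation:
Term: (((((\d.(\e.((d e) e))) ((\f.(\g.(\h.((f h) g)))) (\a.a))) w) ((\f.(\g.(\h.((f h) (g h))))) q)) u)
  Redex: ((\d.(\e.((d e) e))) ((\f.(\g.(\h.((f h) g)))) (\a.a)))
  Redex: ((\f.(\g.(\h.((f h) g)))) (\a.a))
  Redex: ((\f.(\g.(\h.((f h) (g h))))) q)
Total redexes: 3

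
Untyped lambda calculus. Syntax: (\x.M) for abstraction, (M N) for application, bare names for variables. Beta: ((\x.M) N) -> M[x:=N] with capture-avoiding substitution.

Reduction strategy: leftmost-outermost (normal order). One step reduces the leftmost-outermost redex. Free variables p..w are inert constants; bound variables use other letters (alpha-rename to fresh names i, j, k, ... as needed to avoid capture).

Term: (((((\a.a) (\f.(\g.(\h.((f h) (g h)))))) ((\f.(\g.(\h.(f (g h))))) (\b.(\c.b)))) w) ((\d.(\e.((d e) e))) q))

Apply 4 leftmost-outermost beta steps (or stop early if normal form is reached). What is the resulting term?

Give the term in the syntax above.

Answer: ((((\f.(\g.(\h.(f (g h))))) (\b.(\c.b))) ((\d.(\e.((d e) e))) q)) (w ((\d.(\e.((d e) e))) q)))

Derivation:
Step 0: (((((\a.a) (\f.(\g.(\h.((f h) (g h)))))) ((\f.(\g.(\h.(f (g h))))) (\b.(\c.b)))) w) ((\d.(\e.((d e) e))) q))
Step 1: ((((\f.(\g.(\h.((f h) (g h))))) ((\f.(\g.(\h.(f (g h))))) (\b.(\c.b)))) w) ((\d.(\e.((d e) e))) q))
Step 2: (((\g.(\h.((((\f.(\g.(\h.(f (g h))))) (\b.(\c.b))) h) (g h)))) w) ((\d.(\e.((d e) e))) q))
Step 3: ((\h.((((\f.(\g.(\h.(f (g h))))) (\b.(\c.b))) h) (w h))) ((\d.(\e.((d e) e))) q))
Step 4: ((((\f.(\g.(\h.(f (g h))))) (\b.(\c.b))) ((\d.(\e.((d e) e))) q)) (w ((\d.(\e.((d e) e))) q)))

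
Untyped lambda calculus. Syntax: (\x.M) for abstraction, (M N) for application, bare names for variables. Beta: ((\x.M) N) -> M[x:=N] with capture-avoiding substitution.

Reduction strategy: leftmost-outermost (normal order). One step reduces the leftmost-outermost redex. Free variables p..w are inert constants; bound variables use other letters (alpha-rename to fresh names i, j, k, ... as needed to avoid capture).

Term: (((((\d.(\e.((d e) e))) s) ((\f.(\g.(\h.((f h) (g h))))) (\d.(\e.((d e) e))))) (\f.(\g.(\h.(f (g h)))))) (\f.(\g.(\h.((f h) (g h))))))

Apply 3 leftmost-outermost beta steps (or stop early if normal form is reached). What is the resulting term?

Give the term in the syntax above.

Step 0: (((((\d.(\e.((d e) e))) s) ((\f.(\g.(\h.((f h) (g h))))) (\d.(\e.((d e) e))))) (\f.(\g.(\h.(f (g h)))))) (\f.(\g.(\h.((f h) (g h))))))
Step 1: ((((\e.((s e) e)) ((\f.(\g.(\h.((f h) (g h))))) (\d.(\e.((d e) e))))) (\f.(\g.(\h.(f (g h)))))) (\f.(\g.(\h.((f h) (g h))))))
Step 2: ((((s ((\f.(\g.(\h.((f h) (g h))))) (\d.(\e.((d e) e))))) ((\f.(\g.(\h.((f h) (g h))))) (\d.(\e.((d e) e))))) (\f.(\g.(\h.(f (g h)))))) (\f.(\g.(\h.((f h) (g h))))))
Step 3: ((((s (\g.(\h.(((\d.(\e.((d e) e))) h) (g h))))) ((\f.(\g.(\h.((f h) (g h))))) (\d.(\e.((d e) e))))) (\f.(\g.(\h.(f (g h)))))) (\f.(\g.(\h.((f h) (g h))))))

Answer: ((((s (\g.(\h.(((\d.(\e.((d e) e))) h) (g h))))) ((\f.(\g.(\h.((f h) (g h))))) (\d.(\e.((d e) e))))) (\f.(\g.(\h.(f (g h)))))) (\f.(\g.(\h.((f h) (g h))))))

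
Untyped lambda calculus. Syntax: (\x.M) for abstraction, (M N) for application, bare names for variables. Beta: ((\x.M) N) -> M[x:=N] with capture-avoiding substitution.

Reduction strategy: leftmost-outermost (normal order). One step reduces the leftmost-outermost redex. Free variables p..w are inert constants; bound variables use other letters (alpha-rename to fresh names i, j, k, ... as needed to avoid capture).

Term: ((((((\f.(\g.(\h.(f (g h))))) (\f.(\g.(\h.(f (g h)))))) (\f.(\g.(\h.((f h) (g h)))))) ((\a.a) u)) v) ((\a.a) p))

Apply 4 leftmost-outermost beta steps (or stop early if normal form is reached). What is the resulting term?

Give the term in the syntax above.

Answer: (((\g.(\h.(((\f.(\g.(\h.((f h) (g h))))) ((\a.a) u)) (g h)))) v) ((\a.a) p))

Derivation:
Step 0: ((((((\f.(\g.(\h.(f (g h))))) (\f.(\g.(\h.(f (g h)))))) (\f.(\g.(\h.((f h) (g h)))))) ((\a.a) u)) v) ((\a.a) p))
Step 1: (((((\g.(\h.((\f.(\g.(\h.(f (g h))))) (g h)))) (\f.(\g.(\h.((f h) (g h)))))) ((\a.a) u)) v) ((\a.a) p))
Step 2: ((((\h.((\f.(\g.(\h.(f (g h))))) ((\f.(\g.(\h.((f h) (g h))))) h))) ((\a.a) u)) v) ((\a.a) p))
Step 3: ((((\f.(\g.(\h.(f (g h))))) ((\f.(\g.(\h.((f h) (g h))))) ((\a.a) u))) v) ((\a.a) p))
Step 4: (((\g.(\h.(((\f.(\g.(\h.((f h) (g h))))) ((\a.a) u)) (g h)))) v) ((\a.a) p))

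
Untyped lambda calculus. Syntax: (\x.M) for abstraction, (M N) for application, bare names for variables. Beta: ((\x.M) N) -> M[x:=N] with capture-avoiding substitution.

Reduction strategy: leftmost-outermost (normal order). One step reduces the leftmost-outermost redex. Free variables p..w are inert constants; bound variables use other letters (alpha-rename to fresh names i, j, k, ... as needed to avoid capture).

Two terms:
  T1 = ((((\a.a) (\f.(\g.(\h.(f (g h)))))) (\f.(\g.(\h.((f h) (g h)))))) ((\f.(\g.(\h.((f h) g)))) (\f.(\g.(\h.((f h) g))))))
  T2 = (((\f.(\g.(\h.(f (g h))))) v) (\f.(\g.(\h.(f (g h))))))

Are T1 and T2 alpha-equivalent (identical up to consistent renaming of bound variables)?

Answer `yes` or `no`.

Term 1: ((((\a.a) (\f.(\g.(\h.(f (g h)))))) (\f.(\g.(\h.((f h) (g h)))))) ((\f.(\g.(\h.((f h) g)))) (\f.(\g.(\h.((f h) g))))))
Term 2: (((\f.(\g.(\h.(f (g h))))) v) (\f.(\g.(\h.(f (g h))))))
Alpha-equivalence: compare structure up to binder renaming.
Result: False

Answer: no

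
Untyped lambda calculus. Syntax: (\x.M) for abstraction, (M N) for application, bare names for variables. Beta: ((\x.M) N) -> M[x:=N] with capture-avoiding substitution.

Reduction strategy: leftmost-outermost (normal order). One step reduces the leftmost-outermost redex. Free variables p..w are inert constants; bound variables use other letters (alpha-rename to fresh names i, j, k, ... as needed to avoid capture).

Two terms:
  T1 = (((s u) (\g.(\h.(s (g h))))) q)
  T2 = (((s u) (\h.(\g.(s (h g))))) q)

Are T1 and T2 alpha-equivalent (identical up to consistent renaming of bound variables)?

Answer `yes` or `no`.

Term 1: (((s u) (\g.(\h.(s (g h))))) q)
Term 2: (((s u) (\h.(\g.(s (h g))))) q)
Alpha-equivalence: compare structure up to binder renaming.
Result: True

Answer: yes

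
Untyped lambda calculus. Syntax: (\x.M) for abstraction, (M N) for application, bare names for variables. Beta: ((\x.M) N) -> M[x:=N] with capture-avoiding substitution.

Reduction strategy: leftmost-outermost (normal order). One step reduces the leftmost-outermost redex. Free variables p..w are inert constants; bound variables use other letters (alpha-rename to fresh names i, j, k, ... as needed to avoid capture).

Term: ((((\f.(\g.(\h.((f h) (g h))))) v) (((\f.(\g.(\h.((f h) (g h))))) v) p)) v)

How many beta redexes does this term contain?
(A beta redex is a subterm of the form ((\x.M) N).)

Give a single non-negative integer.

Answer: 2

Derivation:
Term: ((((\f.(\g.(\h.((f h) (g h))))) v) (((\f.(\g.(\h.((f h) (g h))))) v) p)) v)
  Redex: ((\f.(\g.(\h.((f h) (g h))))) v)
  Redex: ((\f.(\g.(\h.((f h) (g h))))) v)
Total redexes: 2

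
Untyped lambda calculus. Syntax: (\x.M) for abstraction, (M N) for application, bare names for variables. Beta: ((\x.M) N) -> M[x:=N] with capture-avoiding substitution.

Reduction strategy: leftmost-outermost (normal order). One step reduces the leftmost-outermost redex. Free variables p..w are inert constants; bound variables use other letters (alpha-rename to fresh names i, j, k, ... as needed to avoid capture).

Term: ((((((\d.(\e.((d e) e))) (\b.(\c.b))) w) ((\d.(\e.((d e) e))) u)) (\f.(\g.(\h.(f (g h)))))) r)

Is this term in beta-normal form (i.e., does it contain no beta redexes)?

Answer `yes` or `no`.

Term: ((((((\d.(\e.((d e) e))) (\b.(\c.b))) w) ((\d.(\e.((d e) e))) u)) (\f.(\g.(\h.(f (g h)))))) r)
Found 2 beta redex(es).

Answer: no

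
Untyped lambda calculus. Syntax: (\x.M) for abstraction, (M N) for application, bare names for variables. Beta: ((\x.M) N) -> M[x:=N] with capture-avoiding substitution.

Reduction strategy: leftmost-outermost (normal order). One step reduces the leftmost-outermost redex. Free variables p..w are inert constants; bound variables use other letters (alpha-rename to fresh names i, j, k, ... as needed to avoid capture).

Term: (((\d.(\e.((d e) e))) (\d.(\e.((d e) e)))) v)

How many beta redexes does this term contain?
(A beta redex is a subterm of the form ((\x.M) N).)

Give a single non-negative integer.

Answer: 1

Derivation:
Term: (((\d.(\e.((d e) e))) (\d.(\e.((d e) e)))) v)
  Redex: ((\d.(\e.((d e) e))) (\d.(\e.((d e) e))))
Total redexes: 1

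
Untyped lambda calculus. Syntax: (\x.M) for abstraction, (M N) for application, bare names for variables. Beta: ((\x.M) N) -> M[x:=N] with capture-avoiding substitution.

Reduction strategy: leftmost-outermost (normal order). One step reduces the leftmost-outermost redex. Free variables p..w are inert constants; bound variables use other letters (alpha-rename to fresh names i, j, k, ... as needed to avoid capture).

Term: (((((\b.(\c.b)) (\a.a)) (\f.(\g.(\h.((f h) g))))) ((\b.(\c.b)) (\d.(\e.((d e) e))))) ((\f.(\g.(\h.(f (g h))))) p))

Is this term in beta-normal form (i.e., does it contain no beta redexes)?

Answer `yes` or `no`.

Term: (((((\b.(\c.b)) (\a.a)) (\f.(\g.(\h.((f h) g))))) ((\b.(\c.b)) (\d.(\e.((d e) e))))) ((\f.(\g.(\h.(f (g h))))) p))
Found 3 beta redex(es).

Answer: no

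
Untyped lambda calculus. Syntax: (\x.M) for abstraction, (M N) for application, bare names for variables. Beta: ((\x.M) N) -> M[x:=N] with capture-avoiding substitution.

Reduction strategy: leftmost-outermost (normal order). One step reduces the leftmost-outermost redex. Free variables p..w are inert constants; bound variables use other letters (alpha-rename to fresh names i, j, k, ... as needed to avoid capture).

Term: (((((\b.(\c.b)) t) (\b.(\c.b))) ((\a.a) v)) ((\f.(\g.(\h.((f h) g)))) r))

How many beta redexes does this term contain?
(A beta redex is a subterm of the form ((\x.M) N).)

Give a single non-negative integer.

Answer: 3

Derivation:
Term: (((((\b.(\c.b)) t) (\b.(\c.b))) ((\a.a) v)) ((\f.(\g.(\h.((f h) g)))) r))
  Redex: ((\b.(\c.b)) t)
  Redex: ((\a.a) v)
  Redex: ((\f.(\g.(\h.((f h) g)))) r)
Total redexes: 3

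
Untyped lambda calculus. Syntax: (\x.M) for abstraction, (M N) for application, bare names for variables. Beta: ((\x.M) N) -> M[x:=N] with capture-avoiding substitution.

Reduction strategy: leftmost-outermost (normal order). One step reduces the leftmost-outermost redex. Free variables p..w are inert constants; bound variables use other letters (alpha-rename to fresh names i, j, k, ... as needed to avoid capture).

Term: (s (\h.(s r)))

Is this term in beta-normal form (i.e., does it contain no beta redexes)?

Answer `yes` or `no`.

Term: (s (\h.(s r)))
No beta redexes found.

Answer: yes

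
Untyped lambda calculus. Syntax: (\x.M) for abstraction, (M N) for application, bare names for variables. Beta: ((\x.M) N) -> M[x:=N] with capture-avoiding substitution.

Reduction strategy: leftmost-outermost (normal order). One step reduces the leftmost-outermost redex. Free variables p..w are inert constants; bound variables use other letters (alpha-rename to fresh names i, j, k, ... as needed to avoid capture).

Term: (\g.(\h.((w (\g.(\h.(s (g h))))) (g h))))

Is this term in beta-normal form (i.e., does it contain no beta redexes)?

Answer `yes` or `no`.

Term: (\g.(\h.((w (\g.(\h.(s (g h))))) (g h))))
No beta redexes found.

Answer: yes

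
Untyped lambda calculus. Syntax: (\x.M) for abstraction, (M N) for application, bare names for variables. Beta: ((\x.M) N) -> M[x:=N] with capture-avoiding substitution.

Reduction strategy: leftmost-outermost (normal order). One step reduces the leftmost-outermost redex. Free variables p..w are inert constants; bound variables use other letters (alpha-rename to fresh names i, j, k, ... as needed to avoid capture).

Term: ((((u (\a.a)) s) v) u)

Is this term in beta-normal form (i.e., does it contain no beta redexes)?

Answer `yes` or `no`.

Term: ((((u (\a.a)) s) v) u)
No beta redexes found.

Answer: yes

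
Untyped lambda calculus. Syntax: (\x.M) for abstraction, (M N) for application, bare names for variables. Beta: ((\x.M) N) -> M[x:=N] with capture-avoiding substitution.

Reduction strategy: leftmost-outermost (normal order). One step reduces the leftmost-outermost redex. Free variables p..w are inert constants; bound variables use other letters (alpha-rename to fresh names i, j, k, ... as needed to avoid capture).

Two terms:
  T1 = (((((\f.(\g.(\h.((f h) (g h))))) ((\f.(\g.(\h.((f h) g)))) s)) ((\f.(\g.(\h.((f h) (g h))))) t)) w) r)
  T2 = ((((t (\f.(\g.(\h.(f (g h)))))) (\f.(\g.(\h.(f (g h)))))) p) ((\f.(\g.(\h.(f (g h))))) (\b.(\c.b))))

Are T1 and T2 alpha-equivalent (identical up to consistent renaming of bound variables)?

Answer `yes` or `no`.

Term 1: (((((\f.(\g.(\h.((f h) (g h))))) ((\f.(\g.(\h.((f h) g)))) s)) ((\f.(\g.(\h.((f h) (g h))))) t)) w) r)
Term 2: ((((t (\f.(\g.(\h.(f (g h)))))) (\f.(\g.(\h.(f (g h)))))) p) ((\f.(\g.(\h.(f (g h))))) (\b.(\c.b))))
Alpha-equivalence: compare structure up to binder renaming.
Result: False

Answer: no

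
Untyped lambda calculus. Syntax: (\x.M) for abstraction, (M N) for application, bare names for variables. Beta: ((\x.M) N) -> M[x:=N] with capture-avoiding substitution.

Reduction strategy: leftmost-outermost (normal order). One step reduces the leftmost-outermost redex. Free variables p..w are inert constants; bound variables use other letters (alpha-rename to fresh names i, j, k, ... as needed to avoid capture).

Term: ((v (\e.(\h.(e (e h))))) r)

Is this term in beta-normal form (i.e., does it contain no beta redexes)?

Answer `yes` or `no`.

Term: ((v (\e.(\h.(e (e h))))) r)
No beta redexes found.

Answer: yes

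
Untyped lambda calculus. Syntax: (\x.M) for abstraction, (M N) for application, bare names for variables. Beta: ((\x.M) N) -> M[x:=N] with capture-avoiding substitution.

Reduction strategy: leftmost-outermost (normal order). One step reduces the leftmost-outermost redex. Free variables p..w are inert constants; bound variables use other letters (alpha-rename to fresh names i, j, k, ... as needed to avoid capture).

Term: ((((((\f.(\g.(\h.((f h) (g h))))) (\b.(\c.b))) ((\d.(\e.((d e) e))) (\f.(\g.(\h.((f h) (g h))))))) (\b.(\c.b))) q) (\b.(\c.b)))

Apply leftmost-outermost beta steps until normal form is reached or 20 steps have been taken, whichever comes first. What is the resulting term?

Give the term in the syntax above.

Step 0: ((((((\f.(\g.(\h.((f h) (g h))))) (\b.(\c.b))) ((\d.(\e.((d e) e))) (\f.(\g.(\h.((f h) (g h))))))) (\b.(\c.b))) q) (\b.(\c.b)))
Step 1: (((((\g.(\h.(((\b.(\c.b)) h) (g h)))) ((\d.(\e.((d e) e))) (\f.(\g.(\h.((f h) (g h))))))) (\b.(\c.b))) q) (\b.(\c.b)))
Step 2: ((((\h.(((\b.(\c.b)) h) (((\d.(\e.((d e) e))) (\f.(\g.(\h.((f h) (g h)))))) h))) (\b.(\c.b))) q) (\b.(\c.b)))
Step 3: (((((\b.(\c.b)) (\b.(\c.b))) (((\d.(\e.((d e) e))) (\f.(\g.(\h.((f h) (g h)))))) (\b.(\c.b)))) q) (\b.(\c.b)))
Step 4: ((((\c.(\b.(\c.b))) (((\d.(\e.((d e) e))) (\f.(\g.(\h.((f h) (g h)))))) (\b.(\c.b)))) q) (\b.(\c.b)))
Step 5: (((\b.(\c.b)) q) (\b.(\c.b)))
Step 6: ((\c.q) (\b.(\c.b)))
Step 7: q

Answer: q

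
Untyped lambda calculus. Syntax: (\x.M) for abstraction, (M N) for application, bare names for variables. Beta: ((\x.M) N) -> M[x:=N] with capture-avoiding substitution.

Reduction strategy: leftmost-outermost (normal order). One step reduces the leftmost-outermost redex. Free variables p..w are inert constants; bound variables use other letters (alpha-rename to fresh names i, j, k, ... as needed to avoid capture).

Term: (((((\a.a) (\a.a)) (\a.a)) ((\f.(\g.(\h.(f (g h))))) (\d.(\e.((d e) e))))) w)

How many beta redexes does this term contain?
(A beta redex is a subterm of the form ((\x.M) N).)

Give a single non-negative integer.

Term: (((((\a.a) (\a.a)) (\a.a)) ((\f.(\g.(\h.(f (g h))))) (\d.(\e.((d e) e))))) w)
  Redex: ((\a.a) (\a.a))
  Redex: ((\f.(\g.(\h.(f (g h))))) (\d.(\e.((d e) e))))
Total redexes: 2

Answer: 2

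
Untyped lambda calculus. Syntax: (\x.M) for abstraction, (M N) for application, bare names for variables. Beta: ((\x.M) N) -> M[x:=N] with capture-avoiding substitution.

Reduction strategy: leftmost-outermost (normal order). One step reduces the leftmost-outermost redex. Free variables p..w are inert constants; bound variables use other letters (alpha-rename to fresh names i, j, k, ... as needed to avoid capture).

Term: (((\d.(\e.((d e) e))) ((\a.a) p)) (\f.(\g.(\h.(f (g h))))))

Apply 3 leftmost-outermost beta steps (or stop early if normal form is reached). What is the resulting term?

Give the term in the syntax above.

Step 0: (((\d.(\e.((d e) e))) ((\a.a) p)) (\f.(\g.(\h.(f (g h))))))
Step 1: ((\e.((((\a.a) p) e) e)) (\f.(\g.(\h.(f (g h))))))
Step 2: ((((\a.a) p) (\f.(\g.(\h.(f (g h)))))) (\f.(\g.(\h.(f (g h))))))
Step 3: ((p (\f.(\g.(\h.(f (g h)))))) (\f.(\g.(\h.(f (g h))))))

Answer: ((p (\f.(\g.(\h.(f (g h)))))) (\f.(\g.(\h.(f (g h))))))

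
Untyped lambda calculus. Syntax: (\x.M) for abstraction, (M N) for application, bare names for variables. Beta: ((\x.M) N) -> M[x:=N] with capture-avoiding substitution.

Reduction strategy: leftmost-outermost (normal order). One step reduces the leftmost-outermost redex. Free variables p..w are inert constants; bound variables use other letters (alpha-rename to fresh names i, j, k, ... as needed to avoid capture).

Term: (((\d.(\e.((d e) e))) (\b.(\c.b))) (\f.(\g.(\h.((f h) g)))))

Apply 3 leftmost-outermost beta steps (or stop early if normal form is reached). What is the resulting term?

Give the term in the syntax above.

Answer: ((\c.(\f.(\g.(\h.((f h) g))))) (\f.(\g.(\h.((f h) g)))))

Derivation:
Step 0: (((\d.(\e.((d e) e))) (\b.(\c.b))) (\f.(\g.(\h.((f h) g)))))
Step 1: ((\e.(((\b.(\c.b)) e) e)) (\f.(\g.(\h.((f h) g)))))
Step 2: (((\b.(\c.b)) (\f.(\g.(\h.((f h) g))))) (\f.(\g.(\h.((f h) g)))))
Step 3: ((\c.(\f.(\g.(\h.((f h) g))))) (\f.(\g.(\h.((f h) g)))))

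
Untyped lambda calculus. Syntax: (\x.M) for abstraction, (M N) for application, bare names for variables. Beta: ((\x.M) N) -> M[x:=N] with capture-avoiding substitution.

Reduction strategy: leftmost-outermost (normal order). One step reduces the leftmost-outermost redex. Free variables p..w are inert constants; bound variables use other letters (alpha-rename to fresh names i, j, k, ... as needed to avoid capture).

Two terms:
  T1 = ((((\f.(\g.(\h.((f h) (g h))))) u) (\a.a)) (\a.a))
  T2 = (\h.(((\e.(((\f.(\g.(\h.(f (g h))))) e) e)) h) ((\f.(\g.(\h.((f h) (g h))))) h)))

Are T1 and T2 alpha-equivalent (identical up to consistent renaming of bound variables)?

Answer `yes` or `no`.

Term 1: ((((\f.(\g.(\h.((f h) (g h))))) u) (\a.a)) (\a.a))
Term 2: (\h.(((\e.(((\f.(\g.(\h.(f (g h))))) e) e)) h) ((\f.(\g.(\h.((f h) (g h))))) h)))
Alpha-equivalence: compare structure up to binder renaming.
Result: False

Answer: no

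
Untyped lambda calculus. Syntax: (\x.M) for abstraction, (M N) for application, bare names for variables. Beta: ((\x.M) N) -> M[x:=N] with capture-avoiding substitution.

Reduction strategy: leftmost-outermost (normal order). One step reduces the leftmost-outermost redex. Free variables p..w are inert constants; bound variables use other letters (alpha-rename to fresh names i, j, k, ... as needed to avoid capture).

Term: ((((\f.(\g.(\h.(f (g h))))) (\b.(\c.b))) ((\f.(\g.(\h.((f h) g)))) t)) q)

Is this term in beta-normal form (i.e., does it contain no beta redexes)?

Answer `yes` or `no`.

Term: ((((\f.(\g.(\h.(f (g h))))) (\b.(\c.b))) ((\f.(\g.(\h.((f h) g)))) t)) q)
Found 2 beta redex(es).

Answer: no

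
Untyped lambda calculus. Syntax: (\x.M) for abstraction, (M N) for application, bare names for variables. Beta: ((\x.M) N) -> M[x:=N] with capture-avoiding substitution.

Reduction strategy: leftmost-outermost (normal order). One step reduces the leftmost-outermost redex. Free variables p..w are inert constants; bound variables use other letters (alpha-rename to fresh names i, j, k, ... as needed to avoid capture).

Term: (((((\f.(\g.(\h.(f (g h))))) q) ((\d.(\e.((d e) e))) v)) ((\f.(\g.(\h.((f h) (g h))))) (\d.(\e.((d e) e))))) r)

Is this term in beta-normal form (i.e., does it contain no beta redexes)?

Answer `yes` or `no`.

Term: (((((\f.(\g.(\h.(f (g h))))) q) ((\d.(\e.((d e) e))) v)) ((\f.(\g.(\h.((f h) (g h))))) (\d.(\e.((d e) e))))) r)
Found 3 beta redex(es).

Answer: no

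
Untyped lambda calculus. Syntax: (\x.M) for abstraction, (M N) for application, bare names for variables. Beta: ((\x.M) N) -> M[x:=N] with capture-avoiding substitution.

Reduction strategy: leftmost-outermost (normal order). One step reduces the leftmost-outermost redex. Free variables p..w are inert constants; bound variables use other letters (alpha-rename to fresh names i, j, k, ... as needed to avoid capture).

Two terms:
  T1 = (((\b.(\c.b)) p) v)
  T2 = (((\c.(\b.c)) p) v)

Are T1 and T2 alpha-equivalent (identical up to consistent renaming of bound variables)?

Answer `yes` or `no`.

Term 1: (((\b.(\c.b)) p) v)
Term 2: (((\c.(\b.c)) p) v)
Alpha-equivalence: compare structure up to binder renaming.
Result: True

Answer: yes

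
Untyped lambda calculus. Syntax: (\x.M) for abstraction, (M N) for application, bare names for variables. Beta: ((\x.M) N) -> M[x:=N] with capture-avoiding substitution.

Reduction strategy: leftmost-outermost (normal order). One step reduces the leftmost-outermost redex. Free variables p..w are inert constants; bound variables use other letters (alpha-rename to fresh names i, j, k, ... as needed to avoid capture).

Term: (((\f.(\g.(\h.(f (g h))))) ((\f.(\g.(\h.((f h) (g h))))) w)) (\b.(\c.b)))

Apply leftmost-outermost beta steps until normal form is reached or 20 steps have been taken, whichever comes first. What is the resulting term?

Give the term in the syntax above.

Answer: (\h.(\i.((w i) h)))

Derivation:
Step 0: (((\f.(\g.(\h.(f (g h))))) ((\f.(\g.(\h.((f h) (g h))))) w)) (\b.(\c.b)))
Step 1: ((\g.(\h.(((\f.(\g.(\h.((f h) (g h))))) w) (g h)))) (\b.(\c.b)))
Step 2: (\h.(((\f.(\g.(\h.((f h) (g h))))) w) ((\b.(\c.b)) h)))
Step 3: (\h.((\g.(\h.((w h) (g h)))) ((\b.(\c.b)) h)))
Step 4: (\h.(\i.((w i) (((\b.(\c.b)) h) i))))
Step 5: (\h.(\i.((w i) ((\c.h) i))))
Step 6: (\h.(\i.((w i) h)))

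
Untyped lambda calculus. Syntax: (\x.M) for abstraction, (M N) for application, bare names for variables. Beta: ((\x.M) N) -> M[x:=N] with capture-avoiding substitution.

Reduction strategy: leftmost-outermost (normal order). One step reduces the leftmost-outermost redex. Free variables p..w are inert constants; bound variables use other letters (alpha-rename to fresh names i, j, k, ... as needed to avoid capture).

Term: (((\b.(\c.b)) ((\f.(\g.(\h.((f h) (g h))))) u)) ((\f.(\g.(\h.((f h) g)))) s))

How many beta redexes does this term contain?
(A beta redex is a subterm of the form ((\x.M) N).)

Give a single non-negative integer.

Answer: 3

Derivation:
Term: (((\b.(\c.b)) ((\f.(\g.(\h.((f h) (g h))))) u)) ((\f.(\g.(\h.((f h) g)))) s))
  Redex: ((\b.(\c.b)) ((\f.(\g.(\h.((f h) (g h))))) u))
  Redex: ((\f.(\g.(\h.((f h) (g h))))) u)
  Redex: ((\f.(\g.(\h.((f h) g)))) s)
Total redexes: 3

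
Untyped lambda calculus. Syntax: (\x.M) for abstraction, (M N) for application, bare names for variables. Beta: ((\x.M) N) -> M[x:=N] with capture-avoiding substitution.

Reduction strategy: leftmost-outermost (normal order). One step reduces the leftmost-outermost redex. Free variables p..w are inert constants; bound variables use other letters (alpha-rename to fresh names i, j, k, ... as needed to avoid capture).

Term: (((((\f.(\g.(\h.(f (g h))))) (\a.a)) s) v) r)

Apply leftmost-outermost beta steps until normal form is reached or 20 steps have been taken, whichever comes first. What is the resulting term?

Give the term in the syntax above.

Answer: ((s v) r)

Derivation:
Step 0: (((((\f.(\g.(\h.(f (g h))))) (\a.a)) s) v) r)
Step 1: ((((\g.(\h.((\a.a) (g h)))) s) v) r)
Step 2: (((\h.((\a.a) (s h))) v) r)
Step 3: (((\a.a) (s v)) r)
Step 4: ((s v) r)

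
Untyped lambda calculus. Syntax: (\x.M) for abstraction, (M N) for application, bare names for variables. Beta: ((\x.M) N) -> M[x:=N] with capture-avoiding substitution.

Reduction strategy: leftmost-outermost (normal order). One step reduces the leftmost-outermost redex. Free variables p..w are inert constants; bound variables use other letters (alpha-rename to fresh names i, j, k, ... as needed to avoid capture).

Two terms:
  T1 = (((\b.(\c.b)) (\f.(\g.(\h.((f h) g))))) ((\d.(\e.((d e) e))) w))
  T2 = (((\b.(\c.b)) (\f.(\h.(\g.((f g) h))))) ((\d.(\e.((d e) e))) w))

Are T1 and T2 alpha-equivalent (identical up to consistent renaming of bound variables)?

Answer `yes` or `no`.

Answer: yes

Derivation:
Term 1: (((\b.(\c.b)) (\f.(\g.(\h.((f h) g))))) ((\d.(\e.((d e) e))) w))
Term 2: (((\b.(\c.b)) (\f.(\h.(\g.((f g) h))))) ((\d.(\e.((d e) e))) w))
Alpha-equivalence: compare structure up to binder renaming.
Result: True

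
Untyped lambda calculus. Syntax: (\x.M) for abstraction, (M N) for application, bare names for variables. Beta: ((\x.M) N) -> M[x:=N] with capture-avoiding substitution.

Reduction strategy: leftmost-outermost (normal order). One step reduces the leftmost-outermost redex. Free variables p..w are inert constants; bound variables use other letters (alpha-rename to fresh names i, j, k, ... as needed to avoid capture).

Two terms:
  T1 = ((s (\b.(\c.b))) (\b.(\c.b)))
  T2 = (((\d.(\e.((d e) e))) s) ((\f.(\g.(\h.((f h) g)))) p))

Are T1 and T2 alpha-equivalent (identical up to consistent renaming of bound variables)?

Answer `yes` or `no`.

Term 1: ((s (\b.(\c.b))) (\b.(\c.b)))
Term 2: (((\d.(\e.((d e) e))) s) ((\f.(\g.(\h.((f h) g)))) p))
Alpha-equivalence: compare structure up to binder renaming.
Result: False

Answer: no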